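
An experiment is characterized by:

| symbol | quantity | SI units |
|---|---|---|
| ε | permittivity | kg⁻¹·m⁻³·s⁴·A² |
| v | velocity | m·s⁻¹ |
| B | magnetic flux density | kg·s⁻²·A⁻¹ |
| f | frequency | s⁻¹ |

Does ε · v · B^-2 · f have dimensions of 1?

Sum the exponent of each base dimension across the product:
  M: [ε]_M + [v]_M − 2·[B]_M + [f]_M = (-1) + (0) − 2·(1) + (0) = -3
  L: [ε]_L + [v]_L − 2·[B]_L + [f]_L = (-3) + (1) − 2·(0) + (0) = -2
  T: [ε]_T + [v]_T − 2·[B]_T + [f]_T = (4) + (-1) − 2·(-2) + (-1) = 6
  I: [ε]_I + [v]_I − 2·[B]_I + [f]_I = (2) + (0) − 2·(-1) + (0) = 4
Net dimensions [M⁻³ L⁻² T⁶ I⁴] ≠ [1] — not dimensionless.

no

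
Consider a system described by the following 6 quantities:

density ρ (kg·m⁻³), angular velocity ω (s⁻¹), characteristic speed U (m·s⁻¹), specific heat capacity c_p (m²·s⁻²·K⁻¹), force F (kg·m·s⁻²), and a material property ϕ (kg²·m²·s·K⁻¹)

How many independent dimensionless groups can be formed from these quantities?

There are 6 variables and 4 base dimensions (M, L, T, Θ).
The dimension matrix has rank 4.
Independent dimensionless groups: 6 − 4 = 2.

2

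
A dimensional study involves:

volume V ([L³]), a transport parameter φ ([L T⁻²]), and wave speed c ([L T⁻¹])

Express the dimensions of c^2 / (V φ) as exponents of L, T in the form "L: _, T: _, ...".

L: -2, T: 0

Collect each base-dimension exponent across the product:
  L: −(3) − (1) + 2·(1) = -2
  T: −(0) − (-2) + 2·(-1) = 0
So the dimensions are [L⁻²].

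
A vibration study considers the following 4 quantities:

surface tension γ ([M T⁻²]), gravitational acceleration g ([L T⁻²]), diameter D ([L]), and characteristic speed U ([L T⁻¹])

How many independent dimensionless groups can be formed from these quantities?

There are 4 variables and 3 base dimensions (M, L, T).
The dimension matrix has rank 3.
Independent dimensionless groups: 4 − 3 = 1.

1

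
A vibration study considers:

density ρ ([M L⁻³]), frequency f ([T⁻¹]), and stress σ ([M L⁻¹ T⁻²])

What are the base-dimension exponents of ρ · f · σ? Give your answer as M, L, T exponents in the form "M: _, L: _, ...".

M: 2, L: -4, T: -3

Collect each base-dimension exponent across the product:
  M: (1) + (0) + (1) = 2
  L: (-3) + (0) + (-1) = -4
  T: (0) + (-1) + (-2) = -3
So the dimensions are [M² L⁻⁴ T⁻³].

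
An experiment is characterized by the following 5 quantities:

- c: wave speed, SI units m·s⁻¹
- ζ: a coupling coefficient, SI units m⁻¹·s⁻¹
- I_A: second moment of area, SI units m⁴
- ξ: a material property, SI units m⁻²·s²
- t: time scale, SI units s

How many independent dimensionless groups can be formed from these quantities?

There are 5 variables and 2 base dimensions (L, T).
The dimension matrix has rank 2.
Independent dimensionless groups: 5 − 2 = 3.

3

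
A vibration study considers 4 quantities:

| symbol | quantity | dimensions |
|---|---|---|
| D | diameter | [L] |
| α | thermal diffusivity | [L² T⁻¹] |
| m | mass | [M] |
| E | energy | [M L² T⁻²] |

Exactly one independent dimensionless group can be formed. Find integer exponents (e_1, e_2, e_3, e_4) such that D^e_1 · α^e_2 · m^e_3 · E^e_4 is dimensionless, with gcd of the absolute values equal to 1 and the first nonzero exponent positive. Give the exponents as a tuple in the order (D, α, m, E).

(2, -2, -1, 1)

M: e_1·(0) + e_2·(0) + e_3·(1) + e_4·(1) = 0
L: e_1·(1) + e_2·(2) + e_3·(0) + e_4·(2) = 0
T: e_1·(0) + e_2·(-1) + e_3·(0) + e_4·(-2) = 0
Solving this homogeneous linear system for the smallest-integer solution (first nonzero entry positive) gives (2, -2, -1, 1).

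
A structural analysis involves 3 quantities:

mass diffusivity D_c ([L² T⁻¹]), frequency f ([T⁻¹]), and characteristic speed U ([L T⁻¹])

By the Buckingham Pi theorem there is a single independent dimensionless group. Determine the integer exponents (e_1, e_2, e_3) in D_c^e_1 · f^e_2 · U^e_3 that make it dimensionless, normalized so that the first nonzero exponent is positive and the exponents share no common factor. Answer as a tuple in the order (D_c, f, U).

(1, 1, -2)

L: e_1·(2) + e_2·(0) + e_3·(1) = 0
T: e_1·(-1) + e_2·(-1) + e_3·(-1) = 0
Solving this homogeneous linear system for the smallest-integer solution (first nonzero entry positive) gives (1, 1, -2).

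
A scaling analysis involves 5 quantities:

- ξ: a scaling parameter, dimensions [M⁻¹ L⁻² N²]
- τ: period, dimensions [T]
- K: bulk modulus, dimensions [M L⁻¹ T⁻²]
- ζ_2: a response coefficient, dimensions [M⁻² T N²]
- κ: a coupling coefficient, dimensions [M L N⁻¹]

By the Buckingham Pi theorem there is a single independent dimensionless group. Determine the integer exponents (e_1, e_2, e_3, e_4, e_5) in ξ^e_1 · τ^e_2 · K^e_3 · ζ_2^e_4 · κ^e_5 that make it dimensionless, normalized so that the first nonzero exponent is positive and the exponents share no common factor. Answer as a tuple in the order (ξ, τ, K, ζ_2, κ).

M: e_1·(-1) + e_2·(0) + e_3·(1) + e_4·(-2) + e_5·(1) = 0
L: e_1·(-2) + e_2·(0) + e_3·(-1) + e_4·(0) + e_5·(1) = 0
T: e_1·(0) + e_2·(1) + e_3·(-2) + e_4·(1) + e_5·(0) = 0
N: e_1·(2) + e_2·(0) + e_3·(0) + e_4·(2) + e_5·(-1) = 0
Solving this homogeneous linear system for the smallest-integer solution (first nonzero entry positive) gives (2, -3, -2, -1, 2).

(2, -3, -2, -1, 2)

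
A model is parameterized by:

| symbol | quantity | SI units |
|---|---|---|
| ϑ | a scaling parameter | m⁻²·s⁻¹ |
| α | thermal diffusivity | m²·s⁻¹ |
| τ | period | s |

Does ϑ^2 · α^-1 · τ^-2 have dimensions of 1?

Sum the exponent of each base dimension across the product:
  L: 2·[ϑ]_L − [α]_L − 2·[τ]_L = 2·(-2) − (2) − 2·(0) = -6
  T: 2·[ϑ]_T − [α]_T − 2·[τ]_T = 2·(-1) − (-1) − 2·(1) = -3
Net dimensions [L⁻⁶ T⁻³] ≠ [1] — not dimensionless.

no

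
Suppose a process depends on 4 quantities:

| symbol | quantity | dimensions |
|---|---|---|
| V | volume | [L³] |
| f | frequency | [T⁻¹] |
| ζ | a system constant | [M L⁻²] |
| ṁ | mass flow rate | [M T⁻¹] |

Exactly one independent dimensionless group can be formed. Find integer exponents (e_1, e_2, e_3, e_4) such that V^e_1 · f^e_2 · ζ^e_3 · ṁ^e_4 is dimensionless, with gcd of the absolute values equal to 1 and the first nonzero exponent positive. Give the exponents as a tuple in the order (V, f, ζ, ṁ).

(2, 3, 3, -3)

M: e_1·(0) + e_2·(0) + e_3·(1) + e_4·(1) = 0
L: e_1·(3) + e_2·(0) + e_3·(-2) + e_4·(0) = 0
T: e_1·(0) + e_2·(-1) + e_3·(0) + e_4·(-1) = 0
Solving this homogeneous linear system for the smallest-integer solution (first nonzero entry positive) gives (2, 3, 3, -3).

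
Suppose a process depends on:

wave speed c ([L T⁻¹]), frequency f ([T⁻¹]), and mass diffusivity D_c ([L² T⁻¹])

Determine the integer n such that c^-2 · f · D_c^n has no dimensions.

1

Balance the L exponent: (2)·n from D_c, plus −2·(1) + (0) = -2 from the rest, must sum to zero.
2n − 2 = 0, so n = 1.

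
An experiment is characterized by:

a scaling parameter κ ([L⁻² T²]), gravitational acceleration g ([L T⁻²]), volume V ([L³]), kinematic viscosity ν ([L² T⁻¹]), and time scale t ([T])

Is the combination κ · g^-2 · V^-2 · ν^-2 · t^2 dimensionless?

Sum the exponent of each base dimension across the product:
  L: [κ]_L − 2·[g]_L − 2·[V]_L − 2·[ν]_L + 2·[t]_L = (-2) − 2·(1) − 2·(3) − 2·(2) + 2·(0) = -14
  T: [κ]_T − 2·[g]_T − 2·[V]_T − 2·[ν]_T + 2·[t]_T = (2) − 2·(-2) − 2·(0) − 2·(-1) + 2·(1) = 10
Net dimensions [L⁻¹⁴ T¹⁰] ≠ [1] — not dimensionless.

no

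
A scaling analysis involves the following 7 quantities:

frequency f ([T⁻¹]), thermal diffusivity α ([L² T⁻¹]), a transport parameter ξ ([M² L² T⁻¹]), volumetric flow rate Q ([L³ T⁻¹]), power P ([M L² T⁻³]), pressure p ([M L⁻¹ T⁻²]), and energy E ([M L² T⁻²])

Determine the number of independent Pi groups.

4

There are 7 variables and 3 base dimensions (M, L, T).
The dimension matrix has rank 3.
Independent dimensionless groups: 7 − 3 = 4.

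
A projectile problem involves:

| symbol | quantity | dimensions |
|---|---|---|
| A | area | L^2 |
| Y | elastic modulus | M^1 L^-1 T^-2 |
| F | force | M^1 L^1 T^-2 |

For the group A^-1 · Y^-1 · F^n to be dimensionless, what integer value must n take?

Balance the M exponent: (1)·n from F, plus −(0) − (1) = -1 from the rest, must sum to zero.
n − 1 = 0, so n = 1.

1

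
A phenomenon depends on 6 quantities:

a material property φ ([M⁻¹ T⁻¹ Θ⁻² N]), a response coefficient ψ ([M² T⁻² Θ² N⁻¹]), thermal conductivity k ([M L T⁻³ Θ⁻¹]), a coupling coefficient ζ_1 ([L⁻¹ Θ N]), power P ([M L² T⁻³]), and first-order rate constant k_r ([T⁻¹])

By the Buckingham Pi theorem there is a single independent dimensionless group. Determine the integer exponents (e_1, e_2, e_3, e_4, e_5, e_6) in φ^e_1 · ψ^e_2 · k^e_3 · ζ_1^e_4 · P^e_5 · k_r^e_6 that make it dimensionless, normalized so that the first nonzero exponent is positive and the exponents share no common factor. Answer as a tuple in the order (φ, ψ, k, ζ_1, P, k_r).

M: e_1·(-1) + e_2·(2) + e_3·(1) + e_4·(0) + e_5·(1) + e_6·(0) = 0
L: e_1·(0) + e_2·(0) + e_3·(1) + e_4·(-1) + e_5·(2) + e_6·(0) = 0
T: e_1·(-1) + e_2·(-2) + e_3·(-3) + e_4·(0) + e_5·(-3) + e_6·(-1) = 0
Θ: e_1·(-2) + e_2·(2) + e_3·(-1) + e_4·(1) + e_5·(0) + e_6·(0) = 0
N: e_1·(1) + e_2·(-1) + e_3·(0) + e_4·(1) + e_5·(0) + e_6·(0) = 0
Solving this homogeneous linear system for the smallest-integer solution (first nonzero entry positive) gives (4, 3, -3, -1, 1, -4).

(4, 3, -3, -1, 1, -4)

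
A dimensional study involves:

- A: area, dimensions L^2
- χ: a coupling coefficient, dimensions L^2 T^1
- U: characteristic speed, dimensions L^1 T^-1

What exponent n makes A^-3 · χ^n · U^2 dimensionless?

2

Balance the L exponent: (2)·n from χ, plus −3·(2) + 2·(1) = -4 from the rest, must sum to zero.
2n − 4 = 0, so n = 2.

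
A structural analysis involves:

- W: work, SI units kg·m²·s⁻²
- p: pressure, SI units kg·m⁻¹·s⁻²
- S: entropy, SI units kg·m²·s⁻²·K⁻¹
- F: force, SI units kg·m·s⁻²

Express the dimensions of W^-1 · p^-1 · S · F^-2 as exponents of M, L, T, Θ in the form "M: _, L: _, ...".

M: -3, L: -1, T: 6, Θ: -1

Collect each base-dimension exponent across the product:
  M: −(1) − (1) + (1) − 2·(1) = -3
  L: −(2) − (-1) + (2) − 2·(1) = -1
  T: −(-2) − (-2) + (-2) − 2·(-2) = 6
  Θ: −(0) − (0) + (-1) − 2·(0) = -1
So the dimensions are [M⁻³ L⁻¹ T⁶ Θ⁻¹].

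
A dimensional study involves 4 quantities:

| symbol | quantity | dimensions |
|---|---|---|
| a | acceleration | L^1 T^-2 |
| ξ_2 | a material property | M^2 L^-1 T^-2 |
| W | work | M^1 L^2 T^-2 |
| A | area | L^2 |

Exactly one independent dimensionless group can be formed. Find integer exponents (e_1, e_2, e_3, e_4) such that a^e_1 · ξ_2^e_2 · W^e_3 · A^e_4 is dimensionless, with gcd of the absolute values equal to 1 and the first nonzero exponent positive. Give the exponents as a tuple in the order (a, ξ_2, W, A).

M: e_1·(0) + e_2·(2) + e_3·(1) + e_4·(0) = 0
L: e_1·(1) + e_2·(-1) + e_3·(2) + e_4·(2) = 0
T: e_1·(-2) + e_2·(-2) + e_3·(-2) + e_4·(0) = 0
Solving this homogeneous linear system for the smallest-integer solution (first nonzero entry positive) gives (1, 1, -2, 2).

(1, 1, -2, 2)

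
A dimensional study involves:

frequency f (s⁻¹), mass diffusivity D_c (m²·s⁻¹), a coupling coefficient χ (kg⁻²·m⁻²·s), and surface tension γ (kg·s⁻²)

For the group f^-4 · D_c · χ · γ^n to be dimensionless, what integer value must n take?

Balance the M exponent: (1)·n from γ, plus −4·(0) + (0) + (-2) = -2 from the rest, must sum to zero.
n − 2 = 0, so n = 2.

2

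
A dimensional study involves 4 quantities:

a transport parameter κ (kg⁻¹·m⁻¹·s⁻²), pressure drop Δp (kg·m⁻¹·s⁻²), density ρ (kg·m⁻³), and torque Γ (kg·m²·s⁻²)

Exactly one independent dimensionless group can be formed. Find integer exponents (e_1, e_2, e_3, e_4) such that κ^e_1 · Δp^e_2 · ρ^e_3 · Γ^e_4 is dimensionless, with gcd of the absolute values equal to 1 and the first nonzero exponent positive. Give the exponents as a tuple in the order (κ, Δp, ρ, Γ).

(1, -3, 2, 2)

M: e_1·(-1) + e_2·(1) + e_3·(1) + e_4·(1) = 0
L: e_1·(-1) + e_2·(-1) + e_3·(-3) + e_4·(2) = 0
T: e_1·(-2) + e_2·(-2) + e_3·(0) + e_4·(-2) = 0
Solving this homogeneous linear system for the smallest-integer solution (first nonzero entry positive) gives (1, -3, 2, 2).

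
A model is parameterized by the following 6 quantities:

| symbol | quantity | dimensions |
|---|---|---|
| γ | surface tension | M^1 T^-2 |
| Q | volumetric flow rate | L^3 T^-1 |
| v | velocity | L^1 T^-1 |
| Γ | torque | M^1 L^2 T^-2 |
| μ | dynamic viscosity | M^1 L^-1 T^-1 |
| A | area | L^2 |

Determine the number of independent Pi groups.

There are 6 variables and 3 base dimensions (M, L, T).
The dimension matrix has rank 3.
Independent dimensionless groups: 6 − 3 = 3.

3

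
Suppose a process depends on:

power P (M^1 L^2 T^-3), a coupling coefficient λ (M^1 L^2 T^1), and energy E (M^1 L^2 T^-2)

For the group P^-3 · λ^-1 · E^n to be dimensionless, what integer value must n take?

4

Balance the M exponent: (1)·n from E, plus −3·(1) − (1) = -4 from the rest, must sum to zero.
n − 4 = 0, so n = 4.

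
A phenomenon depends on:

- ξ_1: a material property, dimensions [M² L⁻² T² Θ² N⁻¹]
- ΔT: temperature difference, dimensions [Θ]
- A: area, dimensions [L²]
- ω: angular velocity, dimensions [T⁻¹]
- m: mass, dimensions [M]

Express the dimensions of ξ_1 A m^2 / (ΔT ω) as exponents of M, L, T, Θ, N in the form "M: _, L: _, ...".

Collect each base-dimension exponent across the product:
  M: (2) − (0) + (0) − (0) + 2·(1) = 4
  L: (-2) − (0) + (2) − (0) + 2·(0) = 0
  T: (2) − (0) + (0) − (-1) + 2·(0) = 3
  Θ: (2) − (1) + (0) − (0) + 2·(0) = 1
  N: (-1) − (0) + (0) − (0) + 2·(0) = -1
So the dimensions are [M⁴ T³ Θ N⁻¹].

M: 4, L: 0, T: 3, Θ: 1, N: -1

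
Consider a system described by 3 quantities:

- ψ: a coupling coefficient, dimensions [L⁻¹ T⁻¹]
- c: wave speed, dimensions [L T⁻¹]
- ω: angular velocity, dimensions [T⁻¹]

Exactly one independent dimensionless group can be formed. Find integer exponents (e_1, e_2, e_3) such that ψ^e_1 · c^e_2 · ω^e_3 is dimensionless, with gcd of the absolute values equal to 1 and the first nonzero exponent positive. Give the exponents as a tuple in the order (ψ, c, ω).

L: e_1·(-1) + e_2·(1) + e_3·(0) = 0
T: e_1·(-1) + e_2·(-1) + e_3·(-1) = 0
Solving this homogeneous linear system for the smallest-integer solution (first nonzero entry positive) gives (1, 1, -2).

(1, 1, -2)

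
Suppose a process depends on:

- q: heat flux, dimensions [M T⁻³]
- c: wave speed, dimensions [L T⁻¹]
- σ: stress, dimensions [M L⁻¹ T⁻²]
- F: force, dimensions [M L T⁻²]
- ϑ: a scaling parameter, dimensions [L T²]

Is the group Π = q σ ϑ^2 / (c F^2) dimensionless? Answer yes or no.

Sum the exponent of each base dimension across the product:
  M: [q]_M − [c]_M + [σ]_M − 2·[F]_M + 2·[ϑ]_M = (1) − (0) + (1) − 2·(1) + 2·(0) = 0
  L: [q]_L − [c]_L + [σ]_L − 2·[F]_L + 2·[ϑ]_L = (0) − (1) + (-1) − 2·(1) + 2·(1) = -2
  T: [q]_T − [c]_T + [σ]_T − 2·[F]_T + 2·[ϑ]_T = (-3) − (-1) + (-2) − 2·(-2) + 2·(2) = 4
Net dimensions [L⁻² T⁴] ≠ [1] — not dimensionless.

no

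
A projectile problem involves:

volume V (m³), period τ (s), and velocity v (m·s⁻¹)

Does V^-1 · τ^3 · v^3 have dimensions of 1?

Sum the exponent of each base dimension across the product:
  L: −[V]_L + 3·[τ]_L + 3·[v]_L = −(3) + 3·(0) + 3·(1) = 0
  T: −[V]_T + 3·[τ]_T + 3·[v]_T = −(0) + 3·(1) + 3·(-1) = 0
All base exponents vanish — dimensionless.

yes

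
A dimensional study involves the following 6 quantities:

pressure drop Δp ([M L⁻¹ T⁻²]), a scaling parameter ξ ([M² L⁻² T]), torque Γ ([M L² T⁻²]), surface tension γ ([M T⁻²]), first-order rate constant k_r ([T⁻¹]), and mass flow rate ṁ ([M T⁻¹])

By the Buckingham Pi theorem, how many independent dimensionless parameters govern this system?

3

There are 6 variables and 3 base dimensions (M, L, T).
The dimension matrix has rank 3.
Independent dimensionless groups: 6 − 3 = 3.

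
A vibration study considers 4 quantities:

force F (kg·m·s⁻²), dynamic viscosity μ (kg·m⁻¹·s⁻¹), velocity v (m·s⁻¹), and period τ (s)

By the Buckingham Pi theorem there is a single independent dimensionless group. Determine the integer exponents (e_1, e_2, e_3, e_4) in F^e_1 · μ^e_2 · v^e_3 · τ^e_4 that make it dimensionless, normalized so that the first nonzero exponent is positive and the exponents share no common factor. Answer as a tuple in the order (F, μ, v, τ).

M: e_1·(1) + e_2·(1) + e_3·(0) + e_4·(0) = 0
L: e_1·(1) + e_2·(-1) + e_3·(1) + e_4·(0) = 0
T: e_1·(-2) + e_2·(-1) + e_3·(-1) + e_4·(1) = 0
Solving this homogeneous linear system for the smallest-integer solution (first nonzero entry positive) gives (1, -1, -2, -1).

(1, -1, -2, -1)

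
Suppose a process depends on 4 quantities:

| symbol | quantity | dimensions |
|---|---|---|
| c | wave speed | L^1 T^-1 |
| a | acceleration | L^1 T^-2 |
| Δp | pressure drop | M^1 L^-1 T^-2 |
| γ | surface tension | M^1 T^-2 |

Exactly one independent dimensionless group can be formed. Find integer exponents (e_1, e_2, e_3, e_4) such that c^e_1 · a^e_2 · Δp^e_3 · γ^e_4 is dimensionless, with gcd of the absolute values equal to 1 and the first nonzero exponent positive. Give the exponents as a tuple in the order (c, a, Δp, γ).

(2, -1, 1, -1)

M: e_1·(0) + e_2·(0) + e_3·(1) + e_4·(1) = 0
L: e_1·(1) + e_2·(1) + e_3·(-1) + e_4·(0) = 0
T: e_1·(-1) + e_2·(-2) + e_3·(-2) + e_4·(-2) = 0
Solving this homogeneous linear system for the smallest-integer solution (first nonzero entry positive) gives (2, -1, 1, -1).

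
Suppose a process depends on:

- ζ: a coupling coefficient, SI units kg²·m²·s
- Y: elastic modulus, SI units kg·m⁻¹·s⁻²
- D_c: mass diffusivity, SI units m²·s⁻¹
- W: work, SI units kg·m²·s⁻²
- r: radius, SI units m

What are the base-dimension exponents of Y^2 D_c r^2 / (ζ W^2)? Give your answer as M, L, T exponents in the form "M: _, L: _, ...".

M: -2, L: -4, T: -2

Collect each base-dimension exponent across the product:
  M: −(2) + 2·(1) + (0) − 2·(1) + 2·(0) = -2
  L: −(2) + 2·(-1) + (2) − 2·(2) + 2·(1) = -4
  T: −(1) + 2·(-2) + (-1) − 2·(-2) + 2·(0) = -2
So the dimensions are [M⁻² L⁻⁴ T⁻²].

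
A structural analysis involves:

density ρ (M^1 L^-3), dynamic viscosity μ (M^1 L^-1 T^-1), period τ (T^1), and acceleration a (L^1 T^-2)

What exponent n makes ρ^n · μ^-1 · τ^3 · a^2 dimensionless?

1

Balance the M exponent: (1)·n from ρ, plus −(1) + 3·(0) + 2·(0) = -1 from the rest, must sum to zero.
n − 1 = 0, so n = 1.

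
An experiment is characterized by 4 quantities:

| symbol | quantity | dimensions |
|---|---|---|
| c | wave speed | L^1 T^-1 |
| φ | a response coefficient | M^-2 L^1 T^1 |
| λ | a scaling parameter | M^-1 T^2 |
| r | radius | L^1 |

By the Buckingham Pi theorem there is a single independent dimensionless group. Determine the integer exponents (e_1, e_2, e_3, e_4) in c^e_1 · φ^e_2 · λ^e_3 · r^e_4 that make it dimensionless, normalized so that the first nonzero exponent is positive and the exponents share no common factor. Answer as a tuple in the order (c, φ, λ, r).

(3, -1, 2, -2)

M: e_1·(0) + e_2·(-2) + e_3·(-1) + e_4·(0) = 0
L: e_1·(1) + e_2·(1) + e_3·(0) + e_4·(1) = 0
T: e_1·(-1) + e_2·(1) + e_3·(2) + e_4·(0) = 0
Solving this homogeneous linear system for the smallest-integer solution (first nonzero entry positive) gives (3, -1, 2, -2).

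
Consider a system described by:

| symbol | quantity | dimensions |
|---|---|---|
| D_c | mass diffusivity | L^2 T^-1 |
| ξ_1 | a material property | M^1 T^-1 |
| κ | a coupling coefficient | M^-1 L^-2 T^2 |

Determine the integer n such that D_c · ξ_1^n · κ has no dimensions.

Balance the M exponent: (1)·n from ξ_1, plus (0) + (-1) = -1 from the rest, must sum to zero.
n − 1 = 0, so n = 1.

1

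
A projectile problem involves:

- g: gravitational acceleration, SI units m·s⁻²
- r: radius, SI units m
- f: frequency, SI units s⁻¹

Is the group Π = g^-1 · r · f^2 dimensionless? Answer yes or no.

yes

Sum the exponent of each base dimension across the product:
  L: −[g]_L + [r]_L + 2·[f]_L = −(1) + (1) + 2·(0) = 0
  T: −[g]_T + [r]_T + 2·[f]_T = −(-2) + (0) + 2·(-1) = 0
All base exponents vanish — dimensionless.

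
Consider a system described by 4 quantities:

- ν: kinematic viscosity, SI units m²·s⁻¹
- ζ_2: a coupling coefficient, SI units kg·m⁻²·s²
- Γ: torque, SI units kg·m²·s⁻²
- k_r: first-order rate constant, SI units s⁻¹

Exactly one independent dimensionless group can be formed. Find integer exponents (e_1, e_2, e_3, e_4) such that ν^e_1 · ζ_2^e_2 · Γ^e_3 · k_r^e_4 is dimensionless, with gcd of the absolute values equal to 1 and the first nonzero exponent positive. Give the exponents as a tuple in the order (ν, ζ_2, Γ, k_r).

M: e_1·(0) + e_2·(1) + e_3·(1) + e_4·(0) = 0
L: e_1·(2) + e_2·(-2) + e_3·(2) + e_4·(0) = 0
T: e_1·(-1) + e_2·(2) + e_3·(-2) + e_4·(-1) = 0
Solving this homogeneous linear system for the smallest-integer solution (first nonzero entry positive) gives (2, 1, -1, 2).

(2, 1, -1, 2)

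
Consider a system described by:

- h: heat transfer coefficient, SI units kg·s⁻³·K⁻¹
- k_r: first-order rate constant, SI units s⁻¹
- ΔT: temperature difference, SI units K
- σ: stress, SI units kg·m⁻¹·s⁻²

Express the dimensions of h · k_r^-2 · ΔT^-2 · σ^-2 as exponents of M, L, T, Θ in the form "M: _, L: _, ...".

M: -1, L: 2, T: 3, Θ: -3

Collect each base-dimension exponent across the product:
  M: (1) − 2·(0) − 2·(0) − 2·(1) = -1
  L: (0) − 2·(0) − 2·(0) − 2·(-1) = 2
  T: (-3) − 2·(-1) − 2·(0) − 2·(-2) = 3
  Θ: (-1) − 2·(0) − 2·(1) − 2·(0) = -3
So the dimensions are [M⁻¹ L² T³ Θ⁻³].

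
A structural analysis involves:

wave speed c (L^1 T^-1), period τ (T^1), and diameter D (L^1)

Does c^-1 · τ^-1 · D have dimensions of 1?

Sum the exponent of each base dimension across the product:
  L: −[c]_L − [τ]_L + [D]_L = −(1) − (0) + (1) = 0
  T: −[c]_T − [τ]_T + [D]_T = −(-1) − (1) + (0) = 0
All base exponents vanish — dimensionless.

yes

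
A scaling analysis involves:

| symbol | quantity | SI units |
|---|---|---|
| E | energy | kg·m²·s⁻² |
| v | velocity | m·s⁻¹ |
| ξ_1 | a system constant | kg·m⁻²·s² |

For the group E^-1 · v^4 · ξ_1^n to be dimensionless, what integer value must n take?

1

Balance the M exponent: (1)·n from ξ_1, plus −(1) + 4·(0) = -1 from the rest, must sum to zero.
n − 1 = 0, so n = 1.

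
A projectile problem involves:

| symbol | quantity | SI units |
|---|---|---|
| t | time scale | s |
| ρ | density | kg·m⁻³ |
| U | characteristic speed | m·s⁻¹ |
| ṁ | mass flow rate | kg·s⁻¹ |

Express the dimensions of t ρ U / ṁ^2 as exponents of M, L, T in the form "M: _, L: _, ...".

M: -1, L: -2, T: 2

Collect each base-dimension exponent across the product:
  M: (0) + (1) + (0) − 2·(1) = -1
  L: (0) + (-3) + (1) − 2·(0) = -2
  T: (1) + (0) + (-1) − 2·(-1) = 2
So the dimensions are [M⁻¹ L⁻² T²].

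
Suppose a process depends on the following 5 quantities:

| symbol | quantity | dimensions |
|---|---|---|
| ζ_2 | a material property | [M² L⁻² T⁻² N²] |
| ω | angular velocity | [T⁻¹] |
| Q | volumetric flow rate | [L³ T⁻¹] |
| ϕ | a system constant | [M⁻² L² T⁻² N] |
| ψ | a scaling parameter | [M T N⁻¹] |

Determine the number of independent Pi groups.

1

There are 5 variables and 4 base dimensions (M, L, T, N).
The dimension matrix has rank 4.
Independent dimensionless groups: 5 − 4 = 1.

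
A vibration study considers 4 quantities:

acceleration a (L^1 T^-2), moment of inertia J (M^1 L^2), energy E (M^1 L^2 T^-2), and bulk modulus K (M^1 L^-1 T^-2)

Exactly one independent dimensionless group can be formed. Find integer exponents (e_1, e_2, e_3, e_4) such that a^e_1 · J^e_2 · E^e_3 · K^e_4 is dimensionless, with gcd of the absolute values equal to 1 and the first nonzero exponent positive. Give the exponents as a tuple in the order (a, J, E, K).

(3, 3, -4, 1)

M: e_1·(0) + e_2·(1) + e_3·(1) + e_4·(1) = 0
L: e_1·(1) + e_2·(2) + e_3·(2) + e_4·(-1) = 0
T: e_1·(-2) + e_2·(0) + e_3·(-2) + e_4·(-2) = 0
Solving this homogeneous linear system for the smallest-integer solution (first nonzero entry positive) gives (3, 3, -4, 1).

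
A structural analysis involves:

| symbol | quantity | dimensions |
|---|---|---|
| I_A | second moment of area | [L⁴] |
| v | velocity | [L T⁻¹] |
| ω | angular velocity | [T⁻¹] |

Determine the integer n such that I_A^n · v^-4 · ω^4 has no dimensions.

1

Balance the L exponent: (4)·n from I_A, plus −4·(1) + 4·(0) = -4 from the rest, must sum to zero.
4n − 4 = 0, so n = 1.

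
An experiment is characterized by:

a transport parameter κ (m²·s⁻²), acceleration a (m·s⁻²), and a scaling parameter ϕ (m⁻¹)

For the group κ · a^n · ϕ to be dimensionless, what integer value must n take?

Balance the L exponent: (1)·n from a, plus (2) + (-1) = 1 from the rest, must sum to zero.
n + 1 = 0, so n = -1.

-1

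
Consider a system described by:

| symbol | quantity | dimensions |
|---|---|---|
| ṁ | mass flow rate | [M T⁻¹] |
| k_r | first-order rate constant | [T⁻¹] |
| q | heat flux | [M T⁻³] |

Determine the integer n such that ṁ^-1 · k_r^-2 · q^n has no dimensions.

1

Balance the M exponent: (1)·n from q, plus −(1) − 2·(0) = -1 from the rest, must sum to zero.
n − 1 = 0, so n = 1.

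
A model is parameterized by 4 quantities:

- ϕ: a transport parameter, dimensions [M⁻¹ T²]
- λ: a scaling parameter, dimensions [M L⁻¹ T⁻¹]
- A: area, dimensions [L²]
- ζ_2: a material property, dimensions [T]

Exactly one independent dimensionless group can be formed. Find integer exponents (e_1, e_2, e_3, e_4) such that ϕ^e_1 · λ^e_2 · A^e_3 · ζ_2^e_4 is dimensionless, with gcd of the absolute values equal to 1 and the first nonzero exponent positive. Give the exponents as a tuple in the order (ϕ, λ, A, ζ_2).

M: e_1·(-1) + e_2·(1) + e_3·(0) + e_4·(0) = 0
L: e_1·(0) + e_2·(-1) + e_3·(2) + e_4·(0) = 0
T: e_1·(2) + e_2·(-1) + e_3·(0) + e_4·(1) = 0
Solving this homogeneous linear system for the smallest-integer solution (first nonzero entry positive) gives (2, 2, 1, -2).

(2, 2, 1, -2)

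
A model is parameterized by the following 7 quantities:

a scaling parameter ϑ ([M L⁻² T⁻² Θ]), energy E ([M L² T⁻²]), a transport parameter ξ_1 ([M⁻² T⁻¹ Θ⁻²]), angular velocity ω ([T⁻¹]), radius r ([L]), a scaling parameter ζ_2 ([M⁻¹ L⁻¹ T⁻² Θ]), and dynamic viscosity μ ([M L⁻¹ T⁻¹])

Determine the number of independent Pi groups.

There are 7 variables and 4 base dimensions (M, L, T, Θ).
The dimension matrix has rank 4.
Independent dimensionless groups: 7 − 4 = 3.

3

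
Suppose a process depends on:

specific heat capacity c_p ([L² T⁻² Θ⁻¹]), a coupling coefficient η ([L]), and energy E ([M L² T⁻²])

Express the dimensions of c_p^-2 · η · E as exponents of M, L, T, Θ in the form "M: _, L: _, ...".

M: 1, L: -1, T: 2, Θ: 2

Collect each base-dimension exponent across the product:
  M: −2·(0) + (0) + (1) = 1
  L: −2·(2) + (1) + (2) = -1
  T: −2·(-2) + (0) + (-2) = 2
  Θ: −2·(-1) + (0) + (0) = 2
So the dimensions are [M L⁻¹ T² Θ²].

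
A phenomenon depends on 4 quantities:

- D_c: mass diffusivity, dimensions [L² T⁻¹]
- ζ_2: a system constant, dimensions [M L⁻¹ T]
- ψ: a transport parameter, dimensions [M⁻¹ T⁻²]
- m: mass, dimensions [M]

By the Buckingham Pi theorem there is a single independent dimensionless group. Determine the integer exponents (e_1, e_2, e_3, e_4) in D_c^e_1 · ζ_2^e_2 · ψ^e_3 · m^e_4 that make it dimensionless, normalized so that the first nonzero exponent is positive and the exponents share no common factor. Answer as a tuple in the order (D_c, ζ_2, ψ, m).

M: e_1·(0) + e_2·(1) + e_3·(-1) + e_4·(1) = 0
L: e_1·(2) + e_2·(-1) + e_3·(0) + e_4·(0) = 0
T: e_1·(-1) + e_2·(1) + e_3·(-2) + e_4·(0) = 0
Solving this homogeneous linear system for the smallest-integer solution (first nonzero entry positive) gives (2, 4, 1, -3).

(2, 4, 1, -3)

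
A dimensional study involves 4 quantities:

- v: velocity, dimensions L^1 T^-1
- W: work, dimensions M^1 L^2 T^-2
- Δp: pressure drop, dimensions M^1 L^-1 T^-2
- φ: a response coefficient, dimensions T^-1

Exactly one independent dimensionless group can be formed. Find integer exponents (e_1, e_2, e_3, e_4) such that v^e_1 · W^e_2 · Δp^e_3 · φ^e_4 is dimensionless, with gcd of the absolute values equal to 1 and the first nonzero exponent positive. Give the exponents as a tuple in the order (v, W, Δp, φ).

(3, -1, 1, -3)

M: e_1·(0) + e_2·(1) + e_3·(1) + e_4·(0) = 0
L: e_1·(1) + e_2·(2) + e_3·(-1) + e_4·(0) = 0
T: e_1·(-1) + e_2·(-2) + e_3·(-2) + e_4·(-1) = 0
Solving this homogeneous linear system for the smallest-integer solution (first nonzero entry positive) gives (3, -1, 1, -3).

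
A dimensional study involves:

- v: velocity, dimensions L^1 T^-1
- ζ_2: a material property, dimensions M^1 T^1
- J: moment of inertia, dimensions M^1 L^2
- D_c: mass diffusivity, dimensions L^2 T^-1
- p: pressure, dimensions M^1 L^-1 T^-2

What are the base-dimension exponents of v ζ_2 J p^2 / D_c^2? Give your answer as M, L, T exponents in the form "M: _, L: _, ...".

Collect each base-dimension exponent across the product:
  M: (0) + (1) + (1) − 2·(0) + 2·(1) = 4
  L: (1) + (0) + (2) − 2·(2) + 2·(-1) = -3
  T: (-1) + (1) + (0) − 2·(-1) + 2·(-2) = -2
So the dimensions are [M⁴ L⁻³ T⁻²].

M: 4, L: -3, T: -2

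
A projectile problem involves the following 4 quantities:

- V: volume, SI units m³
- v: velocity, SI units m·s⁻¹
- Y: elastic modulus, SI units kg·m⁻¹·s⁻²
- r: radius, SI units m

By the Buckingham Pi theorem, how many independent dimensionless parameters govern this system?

1

There are 4 variables and 3 base dimensions (M, L, T).
The dimension matrix has rank 3.
Independent dimensionless groups: 4 − 3 = 1.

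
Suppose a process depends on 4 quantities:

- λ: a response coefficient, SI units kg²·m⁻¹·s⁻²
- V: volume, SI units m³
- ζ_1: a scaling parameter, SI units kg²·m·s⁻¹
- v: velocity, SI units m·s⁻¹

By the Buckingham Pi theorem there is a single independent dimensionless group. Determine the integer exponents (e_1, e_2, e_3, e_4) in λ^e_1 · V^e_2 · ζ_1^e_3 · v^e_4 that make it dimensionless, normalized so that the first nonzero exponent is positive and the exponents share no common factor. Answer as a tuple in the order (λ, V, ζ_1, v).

(1, 1, -1, -1)

M: e_1·(2) + e_2·(0) + e_3·(2) + e_4·(0) = 0
L: e_1·(-1) + e_2·(3) + e_3·(1) + e_4·(1) = 0
T: e_1·(-2) + e_2·(0) + e_3·(-1) + e_4·(-1) = 0
Solving this homogeneous linear system for the smallest-integer solution (first nonzero entry positive) gives (1, 1, -1, -1).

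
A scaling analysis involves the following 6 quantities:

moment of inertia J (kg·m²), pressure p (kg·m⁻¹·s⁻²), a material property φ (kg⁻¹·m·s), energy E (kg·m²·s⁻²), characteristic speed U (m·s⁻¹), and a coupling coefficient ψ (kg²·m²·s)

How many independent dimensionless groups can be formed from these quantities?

There are 6 variables and 3 base dimensions (M, L, T).
The dimension matrix has rank 3.
Independent dimensionless groups: 6 − 3 = 3.

3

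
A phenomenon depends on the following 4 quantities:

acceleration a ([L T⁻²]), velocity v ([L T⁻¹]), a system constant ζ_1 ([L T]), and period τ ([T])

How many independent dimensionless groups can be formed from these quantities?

There are 4 variables and 2 base dimensions (L, T).
The dimension matrix has rank 2.
Independent dimensionless groups: 4 − 2 = 2.

2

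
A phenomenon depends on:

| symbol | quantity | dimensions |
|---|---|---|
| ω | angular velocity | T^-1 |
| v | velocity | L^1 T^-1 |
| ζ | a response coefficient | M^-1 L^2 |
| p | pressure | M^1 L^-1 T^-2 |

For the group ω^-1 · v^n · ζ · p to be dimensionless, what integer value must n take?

-1

Balance the L exponent: (1)·n from v, plus −(0) + (2) + (-1) = 1 from the rest, must sum to zero.
n + 1 = 0, so n = -1.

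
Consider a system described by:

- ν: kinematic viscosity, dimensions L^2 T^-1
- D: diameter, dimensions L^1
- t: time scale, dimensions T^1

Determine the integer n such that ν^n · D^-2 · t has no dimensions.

Balance the L exponent: (2)·n from ν, plus −2·(1) + (0) = -2 from the rest, must sum to zero.
2n − 2 = 0, so n = 1.

1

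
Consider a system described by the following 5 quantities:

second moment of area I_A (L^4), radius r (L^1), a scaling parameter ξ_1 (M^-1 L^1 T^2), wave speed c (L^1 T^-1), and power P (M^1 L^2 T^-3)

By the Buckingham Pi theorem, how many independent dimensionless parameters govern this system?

2

There are 5 variables and 3 base dimensions (M, L, T).
The dimension matrix has rank 3.
Independent dimensionless groups: 5 − 3 = 2.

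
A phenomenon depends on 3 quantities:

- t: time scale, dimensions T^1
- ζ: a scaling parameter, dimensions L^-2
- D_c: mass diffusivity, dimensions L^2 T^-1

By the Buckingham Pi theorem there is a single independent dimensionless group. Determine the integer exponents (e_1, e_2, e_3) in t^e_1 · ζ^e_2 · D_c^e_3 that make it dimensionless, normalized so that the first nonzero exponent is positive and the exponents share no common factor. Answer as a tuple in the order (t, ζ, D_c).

L: e_1·(0) + e_2·(-2) + e_3·(2) = 0
T: e_1·(1) + e_2·(0) + e_3·(-1) = 0
Solving this homogeneous linear system for the smallest-integer solution (first nonzero entry positive) gives (1, 1, 1).

(1, 1, 1)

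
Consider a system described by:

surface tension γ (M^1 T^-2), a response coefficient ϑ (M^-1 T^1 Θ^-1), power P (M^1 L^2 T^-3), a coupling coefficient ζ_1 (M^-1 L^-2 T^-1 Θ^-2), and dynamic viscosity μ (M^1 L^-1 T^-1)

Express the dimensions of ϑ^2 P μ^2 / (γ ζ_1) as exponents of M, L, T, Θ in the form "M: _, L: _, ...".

M: 1, L: 2, T: 0, Θ: 0

Collect each base-dimension exponent across the product:
  M: −(1) + 2·(-1) + (1) − (-1) + 2·(1) = 1
  L: −(0) + 2·(0) + (2) − (-2) + 2·(-1) = 2
  T: −(-2) + 2·(1) + (-3) − (-1) + 2·(-1) = 0
  Θ: −(0) + 2·(-1) + (0) − (-2) + 2·(0) = 0
So the dimensions are [M L²].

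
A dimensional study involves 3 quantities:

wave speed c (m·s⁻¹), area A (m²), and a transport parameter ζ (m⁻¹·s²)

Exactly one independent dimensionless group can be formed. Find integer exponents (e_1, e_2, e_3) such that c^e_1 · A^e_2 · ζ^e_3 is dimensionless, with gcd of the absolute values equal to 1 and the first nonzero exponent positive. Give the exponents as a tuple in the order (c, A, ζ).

L: e_1·(1) + e_2·(2) + e_3·(-1) = 0
T: e_1·(-1) + e_2·(0) + e_3·(2) = 0
Solving this homogeneous linear system for the smallest-integer solution (first nonzero entry positive) gives (4, -1, 2).

(4, -1, 2)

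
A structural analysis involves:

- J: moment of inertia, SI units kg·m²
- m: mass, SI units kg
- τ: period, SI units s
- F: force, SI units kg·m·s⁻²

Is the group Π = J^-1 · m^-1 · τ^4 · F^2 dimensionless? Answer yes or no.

Sum the exponent of each base dimension across the product:
  M: −[J]_M − [m]_M + 4·[τ]_M + 2·[F]_M = −(1) − (1) + 4·(0) + 2·(1) = 0
  L: −[J]_L − [m]_L + 4·[τ]_L + 2·[F]_L = −(2) − (0) + 4·(0) + 2·(1) = 0
  T: −[J]_T − [m]_T + 4·[τ]_T + 2·[F]_T = −(0) − (0) + 4·(1) + 2·(-2) = 0
All base exponents vanish — dimensionless.

yes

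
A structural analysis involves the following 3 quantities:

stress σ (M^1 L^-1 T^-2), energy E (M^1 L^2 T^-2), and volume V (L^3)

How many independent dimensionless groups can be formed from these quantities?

1

There are 3 variables and 3 base dimensions (M, L, T).
The dimension matrix has rank 2 (less than 3: the dimension vectors are linearly dependent).
Independent dimensionless groups: 3 − 2 = 1.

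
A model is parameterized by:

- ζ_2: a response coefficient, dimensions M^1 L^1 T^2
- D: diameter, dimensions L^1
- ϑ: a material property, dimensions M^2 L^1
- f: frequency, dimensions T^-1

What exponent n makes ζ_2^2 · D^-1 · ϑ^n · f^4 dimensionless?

Balance the M exponent: (2)·n from ϑ, plus 2·(1) − (0) + 4·(0) = 2 from the rest, must sum to zero.
2n + 2 = 0, so n = -1.

-1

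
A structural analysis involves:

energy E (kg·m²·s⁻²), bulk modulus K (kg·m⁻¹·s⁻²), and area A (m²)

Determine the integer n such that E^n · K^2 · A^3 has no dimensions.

Balance the M exponent: (1)·n from E, plus 2·(1) + 3·(0) = 2 from the rest, must sum to zero.
n + 2 = 0, so n = -2.

-2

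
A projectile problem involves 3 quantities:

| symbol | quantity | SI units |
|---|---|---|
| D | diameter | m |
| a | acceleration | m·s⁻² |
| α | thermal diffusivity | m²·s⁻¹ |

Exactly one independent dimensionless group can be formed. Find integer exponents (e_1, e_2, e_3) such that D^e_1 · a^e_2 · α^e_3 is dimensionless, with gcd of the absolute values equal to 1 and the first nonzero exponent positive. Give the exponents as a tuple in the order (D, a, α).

(3, 1, -2)

L: e_1·(1) + e_2·(1) + e_3·(2) = 0
T: e_1·(0) + e_2·(-2) + e_3·(-1) = 0
Solving this homogeneous linear system for the smallest-integer solution (first nonzero entry positive) gives (3, 1, -2).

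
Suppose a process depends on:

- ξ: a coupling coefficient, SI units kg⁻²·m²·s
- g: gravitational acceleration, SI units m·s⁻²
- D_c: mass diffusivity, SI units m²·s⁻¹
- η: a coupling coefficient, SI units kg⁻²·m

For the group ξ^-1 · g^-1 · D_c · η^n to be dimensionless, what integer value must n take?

1

Balance the M exponent: (-2)·n from η, plus −(-2) − (0) + (0) = 2 from the rest, must sum to zero.
-2n + 2 = 0, so n = 1.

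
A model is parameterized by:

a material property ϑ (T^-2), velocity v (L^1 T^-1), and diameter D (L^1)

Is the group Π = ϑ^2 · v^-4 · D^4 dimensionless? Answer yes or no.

Sum the exponent of each base dimension across the product:
  M: 2·[ϑ]_M − 4·[v]_M + 4·[D]_M = 2·(0) − 4·(0) + 4·(0) = 0
  L: 2·[ϑ]_L − 4·[v]_L + 4·[D]_L = 2·(0) − 4·(1) + 4·(1) = 0
  T: 2·[ϑ]_T − 4·[v]_T + 4·[D]_T = 2·(-2) − 4·(-1) + 4·(0) = 0
All base exponents vanish — dimensionless.

yes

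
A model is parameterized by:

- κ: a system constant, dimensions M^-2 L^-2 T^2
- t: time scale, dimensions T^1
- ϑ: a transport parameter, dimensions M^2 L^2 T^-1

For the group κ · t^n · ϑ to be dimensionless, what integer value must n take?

-1

Balance the T exponent: (1)·n from t, plus (2) + (-1) = 1 from the rest, must sum to zero.
n + 1 = 0, so n = -1.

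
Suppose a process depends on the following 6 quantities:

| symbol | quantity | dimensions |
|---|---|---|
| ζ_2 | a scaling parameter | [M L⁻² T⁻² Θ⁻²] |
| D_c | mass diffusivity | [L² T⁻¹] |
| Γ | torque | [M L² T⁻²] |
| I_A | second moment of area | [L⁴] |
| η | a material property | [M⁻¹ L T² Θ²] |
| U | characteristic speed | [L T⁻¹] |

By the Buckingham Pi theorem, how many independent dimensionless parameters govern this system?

2

There are 6 variables and 4 base dimensions (M, L, T, Θ).
The dimension matrix has rank 4.
Independent dimensionless groups: 6 − 4 = 2.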